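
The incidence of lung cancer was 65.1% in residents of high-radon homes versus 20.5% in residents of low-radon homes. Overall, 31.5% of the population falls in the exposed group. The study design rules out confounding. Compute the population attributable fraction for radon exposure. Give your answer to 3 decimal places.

PAF ≈ 0.407

p₁ = 0.651, p₀ = 0.205.
Overall risk P(Y=1) = π·p₁ + (1−π)·p₀ = 0.315×0.651 + 0.685×0.205 = 0.34549.
Under exogeneity, PAF = [P(Y=1) − p₀] / P(Y=1).
PAF = (0.34549 − 0.205) / 0.34549 ≈ 0.4066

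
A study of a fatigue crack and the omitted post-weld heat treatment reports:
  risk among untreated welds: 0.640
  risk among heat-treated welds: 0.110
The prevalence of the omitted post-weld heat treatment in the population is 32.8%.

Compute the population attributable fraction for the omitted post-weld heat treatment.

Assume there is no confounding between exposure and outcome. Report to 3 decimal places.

Let p₁ = 0.64, p₀ = 0.11.
Overall risk P(Y=1) = π·p₁ + (1−π)·p₀ = 0.328×0.64 + 0.672×0.11 = 0.28384.
Under exogeneity, PAF = [P(Y=1) − p₀] / P(Y=1).
PAF = (0.28384 − 0.11) / 0.28384 ≈ 0.6125

PAF ≈ 0.612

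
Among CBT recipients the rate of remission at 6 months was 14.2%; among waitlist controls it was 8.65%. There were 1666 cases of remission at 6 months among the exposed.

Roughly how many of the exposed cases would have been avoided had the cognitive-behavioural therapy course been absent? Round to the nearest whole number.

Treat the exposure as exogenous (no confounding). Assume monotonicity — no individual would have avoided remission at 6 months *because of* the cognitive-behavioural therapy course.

p₁ = 0.142, p₀ = 0.0865.
PN = (p₁ − p₀)/p₁ = (0.142 − 0.0865) / 0.142 ≈ 0.39085.
Attributable cases ≈ PN × (exposed cases) = 0.39085 × 1666 ≈ 651.15.

about 651 cases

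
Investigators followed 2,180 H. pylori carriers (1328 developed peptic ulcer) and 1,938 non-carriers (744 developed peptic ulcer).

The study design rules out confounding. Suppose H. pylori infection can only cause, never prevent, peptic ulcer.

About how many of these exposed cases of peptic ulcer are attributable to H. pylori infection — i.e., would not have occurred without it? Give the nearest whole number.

about 491 cases

p₁ = P(outcome | exposed) = 1328/2180 = 0.60917
p₀ = P(outcome | unexposed) = 744/1938 = 0.3839
PN = (p₁ − p₀)/p₁ = (0.60917 − 0.3839) / 0.60917 ≈ 0.36980.
Attributable cases ≈ PN × (exposed cases) = 0.36980 × 1328 ≈ 491.10.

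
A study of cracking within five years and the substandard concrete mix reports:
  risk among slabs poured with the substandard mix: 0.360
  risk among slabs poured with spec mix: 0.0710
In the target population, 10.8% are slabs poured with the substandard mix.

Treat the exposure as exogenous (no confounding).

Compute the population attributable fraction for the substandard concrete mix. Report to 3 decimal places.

PAF ≈ 0.305

Let p₁ = 0.36, p₀ = 0.071.
Overall risk P(Y=1) = π·p₁ + (1−π)·p₀ = 0.108×0.36 + 0.892×0.071 = 0.10221.
Under exogeneity, PAF = [P(Y=1) − p₀] / P(Y=1).
PAF = (0.10221 − 0.071) / 0.10221 ≈ 0.3054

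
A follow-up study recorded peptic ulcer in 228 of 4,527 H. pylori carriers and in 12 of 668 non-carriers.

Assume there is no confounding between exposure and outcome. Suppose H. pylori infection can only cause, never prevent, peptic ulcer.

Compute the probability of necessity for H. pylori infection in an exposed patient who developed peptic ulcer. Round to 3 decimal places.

p₁ = P(outcome | exposed) = 228/4527 = 0.050364
p₀ = P(outcome | unexposed) = 12/668 = 0.017964
Under exogeneity and monotonicity, PN = (p₁ − p₀) / p₁.
PN = (0.050364 − 0.017964) / 0.050364 = 0.0324 / 0.050364 ≈ 0.6433

PN ≈ 0.643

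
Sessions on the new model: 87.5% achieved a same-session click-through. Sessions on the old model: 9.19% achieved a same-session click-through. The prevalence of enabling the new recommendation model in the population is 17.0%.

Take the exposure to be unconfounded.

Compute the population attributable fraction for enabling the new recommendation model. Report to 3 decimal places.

p₁ = 0.875, p₀ = 0.0919.
Overall risk P(Y=1) = π·p₁ + (1−π)·p₀ = 0.17×0.875 + 0.83×0.0919 = 0.22503.
Under exogeneity, PAF = [P(Y=1) − p₀] / P(Y=1).
PAF = (0.22503 − 0.0919) / 0.22503 ≈ 0.5916

PAF ≈ 0.592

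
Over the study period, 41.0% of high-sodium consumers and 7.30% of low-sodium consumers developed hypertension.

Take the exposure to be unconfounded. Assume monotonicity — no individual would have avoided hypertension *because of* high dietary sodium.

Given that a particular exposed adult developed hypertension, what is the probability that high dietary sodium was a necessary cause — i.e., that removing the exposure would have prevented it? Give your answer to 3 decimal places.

PN ≈ 0.822

p₁ = 0.41, p₀ = 0.073.
Under exogeneity and monotonicity, PN = (p₁ − p₀) / p₁.
PN = (0.41 − 0.073) / 0.41 = 0.337 / 0.41 ≈ 0.8220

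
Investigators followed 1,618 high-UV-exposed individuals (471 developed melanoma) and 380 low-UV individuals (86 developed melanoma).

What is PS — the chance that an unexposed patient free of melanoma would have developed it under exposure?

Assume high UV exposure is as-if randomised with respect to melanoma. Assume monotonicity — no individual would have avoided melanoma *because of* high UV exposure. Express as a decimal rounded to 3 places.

p₁ = P(outcome | exposed) = 471/1618 = 0.2911
p₀ = P(outcome | unexposed) = 86/380 = 0.22632
Under exogeneity and monotonicity, PS = (p₁ − p₀) / (1 − p₀).
PS = (0.2911 − 0.22632) / (1 − 0.22632) = 0.064784 / 0.77368 ≈ 0.0837

PS ≈ 0.084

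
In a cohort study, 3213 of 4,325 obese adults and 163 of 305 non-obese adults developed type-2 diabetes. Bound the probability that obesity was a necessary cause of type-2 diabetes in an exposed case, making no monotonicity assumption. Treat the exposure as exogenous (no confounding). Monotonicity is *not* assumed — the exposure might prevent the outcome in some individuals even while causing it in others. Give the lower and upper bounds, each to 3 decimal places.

0.281 ≤ PN ≤ 0.627

p₁ = P(outcome | exposed) = 3213/4325 = 0.74289
p₀ = P(outcome | unexposed) = 163/305 = 0.53443
Under exogeneity alone the bounds on PN are max{0,(p₁−p₀)/p₁} ≤ PN ≤ min{1,(1−p₀)/p₁}.
  lower = (p₁ − p₀)/p₁ = 0.20846 / 0.74289 ≈ 0.2806
  upper = min{1, (1 − p₀)/p₁} = 0.46557 / 0.74289 ≈ 0.6267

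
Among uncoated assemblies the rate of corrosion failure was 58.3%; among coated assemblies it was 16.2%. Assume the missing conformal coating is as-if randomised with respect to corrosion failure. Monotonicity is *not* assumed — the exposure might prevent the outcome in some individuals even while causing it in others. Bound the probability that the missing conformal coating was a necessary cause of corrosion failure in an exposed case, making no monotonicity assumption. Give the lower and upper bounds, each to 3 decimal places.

0.722 ≤ PN ≤ 1.000

p₁ = 0.583, p₀ = 0.162.
Under exogeneity alone the bounds on PN are max{0,(p₁−p₀)/p₁} ≤ PN ≤ min{1,(1−p₀)/p₁}.
  lower = (p₁ − p₀)/p₁ = 0.421 / 0.583 ≈ 0.7221
  upper = min{1, (1 − p₀)/p₁} = 0.838 / 0.583 ≈ 1.4374 → capped at 1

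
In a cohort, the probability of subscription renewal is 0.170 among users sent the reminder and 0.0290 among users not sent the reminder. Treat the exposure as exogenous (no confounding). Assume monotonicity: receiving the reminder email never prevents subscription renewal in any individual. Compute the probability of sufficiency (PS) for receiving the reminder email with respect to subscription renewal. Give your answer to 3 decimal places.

PS ≈ 0.145

Let p₁ = 0.17, p₀ = 0.029.
Under exogeneity and monotonicity, PS = (p₁ − p₀) / (1 − p₀).
PS = (0.17 − 0.029) / (1 − 0.029) = 0.141 / 0.971 ≈ 0.1452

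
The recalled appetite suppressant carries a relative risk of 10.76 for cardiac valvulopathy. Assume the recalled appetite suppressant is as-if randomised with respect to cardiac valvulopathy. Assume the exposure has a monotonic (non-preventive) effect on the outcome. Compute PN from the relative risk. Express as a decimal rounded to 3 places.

Under exogeneity and monotonicity, PN = (RR − 1) / RR = 1 − 1/RR.
PN = (10.76 − 1) / 10.76 = 9.76 / 10.76 ≈ 0.9071

PN ≈ 0.907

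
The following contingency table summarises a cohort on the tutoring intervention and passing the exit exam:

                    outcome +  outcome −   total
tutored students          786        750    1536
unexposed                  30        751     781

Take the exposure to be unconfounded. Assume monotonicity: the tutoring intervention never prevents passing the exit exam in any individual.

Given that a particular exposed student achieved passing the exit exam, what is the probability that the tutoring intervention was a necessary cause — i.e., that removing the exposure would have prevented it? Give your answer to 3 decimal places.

p₁ = P(outcome | exposed) = 786/1536 = 0.51172
p₀ = P(outcome | unexposed) = 30/781 = 0.038412
Under exogeneity and monotonicity, PN = (p₁ − p₀)/p₁.
PN = (0.51172 − 0.038412) / 0.51172 ≈ 0.9249

PN ≈ 0.925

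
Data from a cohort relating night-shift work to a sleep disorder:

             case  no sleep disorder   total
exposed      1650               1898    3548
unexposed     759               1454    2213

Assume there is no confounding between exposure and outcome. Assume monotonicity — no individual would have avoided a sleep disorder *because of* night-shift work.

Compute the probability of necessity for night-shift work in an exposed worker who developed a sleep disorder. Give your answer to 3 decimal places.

PN ≈ 0.263

p₁ = P(outcome | exposed) = 1650/3548 = 0.46505
p₀ = P(outcome | unexposed) = 759/2213 = 0.34297
Under exogeneity and monotonicity, PN = (p₁ − p₀)/p₁.
PN = (0.46505 − 0.34297) / 0.46505 ≈ 0.2625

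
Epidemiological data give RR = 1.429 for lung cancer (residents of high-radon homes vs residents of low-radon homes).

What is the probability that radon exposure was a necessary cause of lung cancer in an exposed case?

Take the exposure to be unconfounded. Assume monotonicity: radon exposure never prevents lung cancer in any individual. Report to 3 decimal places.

Under exogeneity and monotonicity, PN = (RR − 1) / RR = 1 − 1/RR.
PN = (1.429 − 1) / 1.429 = 0.429 / 1.429 ≈ 0.3002

PN ≈ 0.300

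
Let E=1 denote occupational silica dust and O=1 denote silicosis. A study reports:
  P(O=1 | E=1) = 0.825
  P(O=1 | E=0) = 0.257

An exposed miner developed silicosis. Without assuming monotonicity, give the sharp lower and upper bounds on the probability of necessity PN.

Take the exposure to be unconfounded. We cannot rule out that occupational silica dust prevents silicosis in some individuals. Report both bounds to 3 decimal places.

0.688 ≤ PN ≤ 0.901

Let p₁ = 0.825, p₀ = 0.257.
Under exogeneity alone the bounds on PN are max{0,(p₁−p₀)/p₁} ≤ PN ≤ min{1,(1−p₀)/p₁}.
  lower = (p₁ − p₀)/p₁ = 0.568 / 0.825 ≈ 0.6885
  upper = min{1, (1 − p₀)/p₁} = 0.743 / 0.825 ≈ 0.9006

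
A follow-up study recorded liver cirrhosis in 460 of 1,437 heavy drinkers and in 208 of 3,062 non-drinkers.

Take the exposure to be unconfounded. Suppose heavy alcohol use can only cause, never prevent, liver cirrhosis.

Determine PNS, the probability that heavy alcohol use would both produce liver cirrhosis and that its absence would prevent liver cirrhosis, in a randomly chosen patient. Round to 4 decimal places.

PNS ≈ 0.2522

p₁ = P(outcome | exposed) = 460/1437 = 0.32011
p₀ = P(outcome | unexposed) = 208/3062 = 0.067929
Under exogeneity and monotonicity, PNS = p₁ − p₀.
PNS = 0.32011 − 0.067929 = 0.25218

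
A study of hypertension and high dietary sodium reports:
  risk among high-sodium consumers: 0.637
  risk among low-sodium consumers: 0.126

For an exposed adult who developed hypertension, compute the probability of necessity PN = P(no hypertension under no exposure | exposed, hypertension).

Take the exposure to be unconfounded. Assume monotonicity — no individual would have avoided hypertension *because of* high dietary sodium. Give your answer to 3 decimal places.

Let p₁ = 0.637, p₀ = 0.126.
Under exogeneity and monotonicity, PN = (p₁ − p₀) / p₁.
PN = (0.637 − 0.126) / 0.637 = 0.511 / 0.637 ≈ 0.8022

PN ≈ 0.802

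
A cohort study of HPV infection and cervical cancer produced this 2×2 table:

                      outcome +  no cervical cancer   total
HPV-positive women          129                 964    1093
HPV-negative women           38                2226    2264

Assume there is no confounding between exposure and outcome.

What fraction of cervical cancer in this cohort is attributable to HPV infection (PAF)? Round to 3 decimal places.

PAF ≈ 0.663

p₁ = P(outcome | exposed) = 129/1093 = 0.11802
p₀ = P(outcome | unexposed) = 38/2264 = 0.016784
Exposure prevalence π = 1093/3357 = 0.32559; overall risk P(Y=1) = 0.049747.
Under exogeneity, PAF = [P(Y=1) − p₀]/P(Y=1).
PAF = (0.049747 − 0.016784) / 0.049747 ≈ 0.6626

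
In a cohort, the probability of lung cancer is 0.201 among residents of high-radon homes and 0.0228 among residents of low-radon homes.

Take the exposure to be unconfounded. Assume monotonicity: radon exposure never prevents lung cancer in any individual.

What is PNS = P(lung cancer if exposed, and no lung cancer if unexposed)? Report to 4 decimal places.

Let p₁ = 0.201, p₀ = 0.0228.
Under exogeneity and monotonicity, PNS = p₁ − p₀.
PNS = 0.201 − 0.0228 = 0.1782

PNS ≈ 0.1782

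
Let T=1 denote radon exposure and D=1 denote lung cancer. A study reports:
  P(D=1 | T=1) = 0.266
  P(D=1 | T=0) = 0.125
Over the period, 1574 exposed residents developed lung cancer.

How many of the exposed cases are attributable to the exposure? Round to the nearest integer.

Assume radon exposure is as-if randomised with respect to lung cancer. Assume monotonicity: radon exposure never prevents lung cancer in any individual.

Let p₁ = 0.266, p₀ = 0.125.
PN = (p₁ − p₀)/p₁ = (0.266 − 0.125) / 0.266 ≈ 0.53008.
Attributable cases ≈ PN × (exposed cases) = 0.53008 × 1574 ≈ 834.34.

about 834 cases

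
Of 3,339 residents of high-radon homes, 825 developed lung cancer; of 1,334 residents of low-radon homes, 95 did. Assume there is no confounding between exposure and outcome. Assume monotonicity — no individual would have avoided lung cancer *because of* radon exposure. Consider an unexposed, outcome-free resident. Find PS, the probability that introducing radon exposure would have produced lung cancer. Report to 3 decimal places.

p₁ = P(outcome | exposed) = 825/3339 = 0.24708
p₀ = P(outcome | unexposed) = 95/1334 = 0.071214
Under exogeneity and monotonicity, PS = (p₁ − p₀) / (1 − p₀).
PS = (0.24708 − 0.071214) / (1 − 0.071214) = 0.17587 / 0.92879 ≈ 0.1894

PS ≈ 0.189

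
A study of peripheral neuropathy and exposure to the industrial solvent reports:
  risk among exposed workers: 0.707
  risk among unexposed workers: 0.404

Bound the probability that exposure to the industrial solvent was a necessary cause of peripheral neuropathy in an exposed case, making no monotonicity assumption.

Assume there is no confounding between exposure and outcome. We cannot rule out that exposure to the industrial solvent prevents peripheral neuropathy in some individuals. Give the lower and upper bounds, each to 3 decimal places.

0.429 ≤ PN ≤ 0.843

Let p₁ = 0.707, p₀ = 0.404.
Under exogeneity alone the bounds on PN are max{0,(p₁−p₀)/p₁} ≤ PN ≤ min{1,(1−p₀)/p₁}.
  lower = (p₁ − p₀)/p₁ = 0.303 / 0.707 ≈ 0.4286
  upper = min{1, (1 − p₀)/p₁} = 0.596 / 0.707 ≈ 0.8430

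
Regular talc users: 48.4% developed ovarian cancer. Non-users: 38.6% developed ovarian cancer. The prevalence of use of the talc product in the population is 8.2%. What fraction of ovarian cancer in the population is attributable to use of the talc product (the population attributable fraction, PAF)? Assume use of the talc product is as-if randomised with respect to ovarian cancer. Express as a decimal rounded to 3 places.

PAF ≈ 0.020

p₁ = 0.484, p₀ = 0.386.
Overall risk P(Y=1) = π·p₁ + (1−π)·p₀ = 0.082×0.484 + 0.918×0.386 = 0.39404.
Under exogeneity, PAF = [P(Y=1) − p₀] / P(Y=1).
PAF = (0.39404 − 0.386) / 0.39404 ≈ 0.0204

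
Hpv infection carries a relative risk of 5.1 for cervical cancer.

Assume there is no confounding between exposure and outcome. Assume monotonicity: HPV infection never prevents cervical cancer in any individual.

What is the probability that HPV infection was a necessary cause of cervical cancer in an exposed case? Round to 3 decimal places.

PN ≈ 0.804

Under exogeneity and monotonicity, PN = (RR − 1) / RR = 1 − 1/RR.
PN = (5.1 − 1) / 5.1 = 4.1 / 5.1 ≈ 0.8039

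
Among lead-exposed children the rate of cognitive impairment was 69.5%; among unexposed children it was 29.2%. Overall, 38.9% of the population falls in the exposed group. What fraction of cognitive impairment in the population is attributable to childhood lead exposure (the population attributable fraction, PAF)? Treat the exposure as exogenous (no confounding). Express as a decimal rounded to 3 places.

PAF ≈ 0.349

p₁ = 0.695, p₀ = 0.292.
Overall risk P(Y=1) = π·p₁ + (1−π)·p₀ = 0.389×0.695 + 0.611×0.292 = 0.44877.
Under exogeneity, PAF = [P(Y=1) − p₀] / P(Y=1).
PAF = (0.44877 − 0.292) / 0.44877 ≈ 0.3493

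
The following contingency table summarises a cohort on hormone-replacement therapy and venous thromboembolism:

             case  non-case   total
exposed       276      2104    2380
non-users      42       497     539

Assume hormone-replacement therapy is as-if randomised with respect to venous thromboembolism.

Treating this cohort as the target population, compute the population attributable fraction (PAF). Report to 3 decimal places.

p₁ = P(outcome | exposed) = 276/2380 = 0.11597
p₀ = P(outcome | unexposed) = 42/539 = 0.077922
Exposure prevalence π = 2380/2919 = 0.81535; overall risk P(Y=1) = 0.10894.
Under exogeneity, PAF = [P(Y=1) − p₀]/P(Y=1).
PAF = (0.10894 − 0.077922) / 0.10894 ≈ 0.2847

PAF ≈ 0.285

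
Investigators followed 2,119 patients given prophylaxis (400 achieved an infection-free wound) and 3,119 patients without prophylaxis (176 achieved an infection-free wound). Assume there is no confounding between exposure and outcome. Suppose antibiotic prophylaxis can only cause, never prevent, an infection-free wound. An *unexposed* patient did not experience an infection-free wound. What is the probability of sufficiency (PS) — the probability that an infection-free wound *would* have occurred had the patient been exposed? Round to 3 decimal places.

PS ≈ 0.140

p₁ = P(outcome | exposed) = 400/2119 = 0.18877
p₀ = P(outcome | unexposed) = 176/3119 = 0.056428
Under exogeneity and monotonicity, PS = (p₁ − p₀) / (1 − p₀).
PS = (0.18877 − 0.056428) / (1 − 0.056428) = 0.13234 / 0.94357 ≈ 0.1403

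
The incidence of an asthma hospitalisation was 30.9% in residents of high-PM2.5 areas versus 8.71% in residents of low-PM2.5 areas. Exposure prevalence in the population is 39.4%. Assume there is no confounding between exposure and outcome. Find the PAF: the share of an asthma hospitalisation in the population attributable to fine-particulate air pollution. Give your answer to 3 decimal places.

p₁ = 0.309, p₀ = 0.0871.
Overall risk P(Y=1) = π·p₁ + (1−π)·p₀ = 0.394×0.309 + 0.606×0.0871 = 0.17453.
Under exogeneity, PAF = [P(Y=1) − p₀] / P(Y=1).
PAF = (0.17453 − 0.0871) / 0.17453 ≈ 0.5009

PAF ≈ 0.501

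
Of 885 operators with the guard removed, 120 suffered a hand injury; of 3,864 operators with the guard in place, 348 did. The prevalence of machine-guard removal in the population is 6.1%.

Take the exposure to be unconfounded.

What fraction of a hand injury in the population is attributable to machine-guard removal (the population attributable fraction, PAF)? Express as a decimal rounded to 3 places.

PAF ≈ 0.030

p₁ = P(outcome | exposed) = 120/885 = 0.13559
p₀ = P(outcome | unexposed) = 348/3864 = 0.090062
Overall risk P(Y=1) = π·p₁ + (1−π)·p₀ = 0.061×0.13559 + 0.939×0.090062 = 0.09284.
Under exogeneity, PAF = [P(Y=1) − p₀] / P(Y=1).
PAF = (0.09284 − 0.090062) / 0.09284 ≈ 0.0299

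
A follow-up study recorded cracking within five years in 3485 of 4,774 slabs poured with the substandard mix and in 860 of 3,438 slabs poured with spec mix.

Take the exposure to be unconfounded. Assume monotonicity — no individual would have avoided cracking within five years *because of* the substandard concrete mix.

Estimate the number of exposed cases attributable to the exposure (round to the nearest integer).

p₁ = P(outcome | exposed) = 3485/4774 = 0.73
p₀ = P(outcome | unexposed) = 860/3438 = 0.25015
PN = (p₁ − p₀)/p₁ = (0.73 − 0.25015) / 0.73 ≈ 0.65733.
Attributable cases ≈ PN × (exposed cases) = 0.65733 × 3485 ≈ 2290.81.

about 2291 cases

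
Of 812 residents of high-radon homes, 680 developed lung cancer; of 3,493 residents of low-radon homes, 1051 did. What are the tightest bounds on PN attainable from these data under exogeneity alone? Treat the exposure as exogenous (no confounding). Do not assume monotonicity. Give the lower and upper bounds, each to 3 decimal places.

p₁ = P(outcome | exposed) = 680/812 = 0.83744
p₀ = P(outcome | unexposed) = 1051/3493 = 0.30089
Under exogeneity alone the bounds on PN are max{0,(p₁−p₀)/p₁} ≤ PN ≤ min{1,(1−p₀)/p₁}.
  lower = (p₁ − p₀)/p₁ = 0.53655 / 0.83744 ≈ 0.6407
  upper = min{1, (1 − p₀)/p₁} = 0.69911 / 0.83744 ≈ 0.8348

0.641 ≤ PN ≤ 0.835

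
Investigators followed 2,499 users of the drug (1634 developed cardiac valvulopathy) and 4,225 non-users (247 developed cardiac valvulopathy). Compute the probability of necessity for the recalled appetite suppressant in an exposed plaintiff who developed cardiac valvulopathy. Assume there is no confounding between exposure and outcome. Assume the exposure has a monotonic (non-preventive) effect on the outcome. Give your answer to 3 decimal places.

PN ≈ 0.911

p₁ = P(outcome | exposed) = 1634/2499 = 0.65386
p₀ = P(outcome | unexposed) = 247/4225 = 0.058462
Under exogeneity and monotonicity, PN = (p₁ − p₀) / p₁.
PN = (0.65386 − 0.058462) / 0.65386 = 0.5954 / 0.65386 ≈ 0.9106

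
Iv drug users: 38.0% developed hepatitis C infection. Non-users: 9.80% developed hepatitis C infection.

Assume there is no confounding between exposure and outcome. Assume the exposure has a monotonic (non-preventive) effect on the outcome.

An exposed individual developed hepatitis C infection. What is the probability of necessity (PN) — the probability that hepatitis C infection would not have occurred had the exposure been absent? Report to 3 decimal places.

p₁ = 0.38, p₀ = 0.098.
Under exogeneity and monotonicity, PN = (p₁ − p₀) / p₁.
PN = (0.38 − 0.098) / 0.38 = 0.282 / 0.38 ≈ 0.7421

PN ≈ 0.742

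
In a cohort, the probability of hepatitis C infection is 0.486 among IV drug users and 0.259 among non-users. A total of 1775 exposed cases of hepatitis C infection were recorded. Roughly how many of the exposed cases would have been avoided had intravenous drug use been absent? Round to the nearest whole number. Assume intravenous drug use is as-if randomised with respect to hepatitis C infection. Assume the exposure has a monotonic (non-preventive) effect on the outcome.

about 829 cases

Let p₁ = 0.486, p₀ = 0.259.
PN = (p₁ − p₀)/p₁ = (0.486 − 0.259) / 0.486 ≈ 0.46708.
Attributable cases ≈ PN × (exposed cases) = 0.46708 × 1775 ≈ 829.06.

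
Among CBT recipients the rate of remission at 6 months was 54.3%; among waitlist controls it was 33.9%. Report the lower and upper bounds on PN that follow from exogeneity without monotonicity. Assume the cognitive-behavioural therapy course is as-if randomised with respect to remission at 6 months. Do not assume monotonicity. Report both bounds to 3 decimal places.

0.376 ≤ PN ≤ 1.000

p₁ = 0.543, p₀ = 0.339.
Under exogeneity alone the bounds on PN are max{0,(p₁−p₀)/p₁} ≤ PN ≤ min{1,(1−p₀)/p₁}.
  lower = (p₁ − p₀)/p₁ = 0.204 / 0.543 ≈ 0.3757
  upper = min{1, (1 − p₀)/p₁} = 0.661 / 0.543 ≈ 1.2173 → capped at 1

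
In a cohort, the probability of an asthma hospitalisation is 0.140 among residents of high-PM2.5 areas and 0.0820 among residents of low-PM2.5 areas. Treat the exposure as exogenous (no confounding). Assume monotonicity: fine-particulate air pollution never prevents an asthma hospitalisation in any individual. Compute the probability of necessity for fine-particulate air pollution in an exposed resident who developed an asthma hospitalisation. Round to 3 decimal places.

Let p₁ = 0.14, p₀ = 0.082.
Under exogeneity and monotonicity, PN = (p₁ − p₀) / p₁.
PN = (0.14 − 0.082) / 0.14 = 0.058 / 0.14 ≈ 0.4143

PN ≈ 0.414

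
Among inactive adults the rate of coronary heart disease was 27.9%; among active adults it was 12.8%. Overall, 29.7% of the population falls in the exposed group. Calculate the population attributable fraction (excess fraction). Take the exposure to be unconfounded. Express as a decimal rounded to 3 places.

p₁ = 0.279, p₀ = 0.128.
Overall risk P(Y=1) = π·p₁ + (1−π)·p₀ = 0.297×0.279 + 0.703×0.128 = 0.17285.
Under exogeneity, PAF = [P(Y=1) − p₀] / P(Y=1).
PAF = (0.17285 − 0.128) / 0.17285 ≈ 0.2595

PAF ≈ 0.259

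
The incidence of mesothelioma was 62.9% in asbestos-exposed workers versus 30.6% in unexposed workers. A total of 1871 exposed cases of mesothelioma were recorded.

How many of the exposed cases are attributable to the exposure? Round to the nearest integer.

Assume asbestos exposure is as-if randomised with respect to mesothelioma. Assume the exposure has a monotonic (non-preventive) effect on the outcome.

about 961 cases

p₁ = 0.629, p₀ = 0.306.
PN = (p₁ − p₀)/p₁ = (0.629 − 0.306) / 0.629 ≈ 0.51351.
Attributable cases ≈ PN × (exposed cases) = 0.51351 × 1871 ≈ 960.78.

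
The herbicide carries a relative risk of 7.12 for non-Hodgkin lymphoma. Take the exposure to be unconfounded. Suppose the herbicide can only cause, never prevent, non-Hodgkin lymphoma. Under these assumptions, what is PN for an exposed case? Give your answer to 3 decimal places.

PN ≈ 0.860

Under exogeneity and monotonicity, PN = (RR − 1) / RR = 1 − 1/RR.
PN = (7.12 − 1) / 7.12 = 6.12 / 7.12 ≈ 0.8596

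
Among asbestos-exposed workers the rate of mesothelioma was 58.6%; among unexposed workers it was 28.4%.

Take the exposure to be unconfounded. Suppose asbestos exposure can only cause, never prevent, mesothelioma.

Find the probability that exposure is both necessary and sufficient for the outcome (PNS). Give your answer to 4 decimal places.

PNS ≈ 0.3020

p₁ = 0.586, p₀ = 0.284.
Under exogeneity and monotonicity, PNS = p₁ − p₀.
PNS = 0.586 − 0.284 = 0.302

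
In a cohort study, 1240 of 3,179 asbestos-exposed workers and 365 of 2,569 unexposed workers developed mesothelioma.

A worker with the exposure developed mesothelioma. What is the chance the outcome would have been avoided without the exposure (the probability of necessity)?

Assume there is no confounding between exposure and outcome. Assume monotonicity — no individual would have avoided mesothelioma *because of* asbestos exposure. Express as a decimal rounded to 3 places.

p₁ = P(outcome | exposed) = 1240/3179 = 0.39006
p₀ = P(outcome | unexposed) = 365/2569 = 0.14208
Under exogeneity and monotonicity, PN = (p₁ − p₀) / p₁.
PN = (0.39006 − 0.14208) / 0.39006 = 0.24798 / 0.39006 ≈ 0.6358

PN ≈ 0.636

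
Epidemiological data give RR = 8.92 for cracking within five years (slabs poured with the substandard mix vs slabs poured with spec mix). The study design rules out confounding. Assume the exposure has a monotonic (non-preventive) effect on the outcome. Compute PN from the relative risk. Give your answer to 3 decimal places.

PN ≈ 0.888

Under exogeneity and monotonicity, PN = (RR − 1) / RR = 1 − 1/RR.
PN = (8.92 − 1) / 8.92 = 7.92 / 8.92 ≈ 0.8879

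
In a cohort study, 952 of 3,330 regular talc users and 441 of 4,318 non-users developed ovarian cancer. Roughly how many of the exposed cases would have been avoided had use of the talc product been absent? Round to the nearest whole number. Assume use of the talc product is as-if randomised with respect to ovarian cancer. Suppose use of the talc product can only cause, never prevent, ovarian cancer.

p₁ = P(outcome | exposed) = 952/3330 = 0.28589
p₀ = P(outcome | unexposed) = 441/4318 = 0.10213
PN = (p₁ − p₀)/p₁ = (0.28589 − 0.10213) / 0.28589 ≈ 0.64276.
Attributable cases ≈ PN × (exposed cases) = 0.64276 × 952 ≈ 611.91.

about 612 cases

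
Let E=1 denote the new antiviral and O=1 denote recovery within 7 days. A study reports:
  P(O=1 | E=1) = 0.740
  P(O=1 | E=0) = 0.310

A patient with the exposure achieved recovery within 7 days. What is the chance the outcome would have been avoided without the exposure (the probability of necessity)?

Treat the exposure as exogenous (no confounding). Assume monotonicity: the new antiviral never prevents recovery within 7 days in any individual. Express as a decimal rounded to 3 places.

Let p₁ = 0.74, p₀ = 0.31.
Under exogeneity and monotonicity, PN = (p₁ − p₀) / p₁.
PN = (0.74 − 0.31) / 0.74 = 0.43 / 0.74 ≈ 0.5811

PN ≈ 0.581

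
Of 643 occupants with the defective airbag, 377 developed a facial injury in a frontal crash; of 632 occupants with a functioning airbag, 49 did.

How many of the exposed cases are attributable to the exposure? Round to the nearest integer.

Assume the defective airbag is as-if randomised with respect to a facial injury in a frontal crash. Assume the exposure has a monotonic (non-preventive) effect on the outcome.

about 327 cases

p₁ = P(outcome | exposed) = 377/643 = 0.58631
p₀ = P(outcome | unexposed) = 49/632 = 0.077532
PN = (p₁ − p₀)/p₁ = (0.58631 − 0.077532) / 0.58631 ≈ 0.86776.
Attributable cases ≈ PN × (exposed cases) = 0.86776 × 377 ≈ 327.15.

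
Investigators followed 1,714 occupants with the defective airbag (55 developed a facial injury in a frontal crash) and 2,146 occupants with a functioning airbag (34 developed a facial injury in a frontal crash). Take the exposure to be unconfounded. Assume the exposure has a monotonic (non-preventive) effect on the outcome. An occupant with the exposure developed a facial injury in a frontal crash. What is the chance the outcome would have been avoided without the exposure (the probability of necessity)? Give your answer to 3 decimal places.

p₁ = P(outcome | exposed) = 55/1714 = 0.032089
p₀ = P(outcome | unexposed) = 34/2146 = 0.015843
Under exogeneity and monotonicity, PN = (p₁ − p₀) / p₁.
PN = (0.032089 − 0.015843) / 0.032089 = 0.016245 / 0.032089 ≈ 0.5063

PN ≈ 0.506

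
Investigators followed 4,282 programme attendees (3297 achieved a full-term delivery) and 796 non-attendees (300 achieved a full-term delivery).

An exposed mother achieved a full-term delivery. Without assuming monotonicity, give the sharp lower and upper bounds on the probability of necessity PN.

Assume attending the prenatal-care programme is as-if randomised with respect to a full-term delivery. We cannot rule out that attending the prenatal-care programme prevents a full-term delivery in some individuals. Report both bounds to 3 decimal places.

p₁ = P(outcome | exposed) = 3297/4282 = 0.76997
p₀ = P(outcome | unexposed) = 300/796 = 0.37688
Under exogeneity alone the bounds on PN are max{0,(p₁−p₀)/p₁} ≤ PN ≤ min{1,(1−p₀)/p₁}.
  lower = (p₁ − p₀)/p₁ = 0.39308 / 0.76997 ≈ 0.5105
  upper = min{1, (1 − p₀)/p₁} = 0.62312 / 0.76997 ≈ 0.8093

0.511 ≤ PN ≤ 0.809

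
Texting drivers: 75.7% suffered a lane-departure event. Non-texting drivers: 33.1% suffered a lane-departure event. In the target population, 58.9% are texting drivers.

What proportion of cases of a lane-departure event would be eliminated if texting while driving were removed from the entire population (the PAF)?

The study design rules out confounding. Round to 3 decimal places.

p₁ = 0.757, p₀ = 0.331.
Overall risk P(Y=1) = π·p₁ + (1−π)·p₀ = 0.589×0.757 + 0.411×0.331 = 0.58191.
Under exogeneity, PAF = [P(Y=1) − p₀] / P(Y=1).
PAF = (0.58191 − 0.331) / 0.58191 ≈ 0.4312

PAF ≈ 0.431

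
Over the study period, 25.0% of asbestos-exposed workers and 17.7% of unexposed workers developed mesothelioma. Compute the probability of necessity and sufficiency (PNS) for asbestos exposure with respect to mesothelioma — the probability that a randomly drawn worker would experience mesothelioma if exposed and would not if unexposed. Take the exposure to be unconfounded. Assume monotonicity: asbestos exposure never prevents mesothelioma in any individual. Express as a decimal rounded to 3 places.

PNS ≈ 0.073

p₁ = 0.25, p₀ = 0.177.
Under exogeneity and monotonicity, PNS = p₁ − p₀.
PNS = 0.25 − 0.177 = 0.073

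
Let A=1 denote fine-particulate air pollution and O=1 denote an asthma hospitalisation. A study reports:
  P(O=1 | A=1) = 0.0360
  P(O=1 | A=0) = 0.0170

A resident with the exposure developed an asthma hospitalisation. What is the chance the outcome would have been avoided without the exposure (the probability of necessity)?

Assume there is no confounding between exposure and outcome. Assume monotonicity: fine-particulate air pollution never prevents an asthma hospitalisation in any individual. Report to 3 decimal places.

Let p₁ = 0.036, p₀ = 0.017.
Under exogeneity and monotonicity, PN = (p₁ − p₀) / p₁.
PN = (0.036 − 0.017) / 0.036 = 0.019 / 0.036 ≈ 0.5278

PN ≈ 0.528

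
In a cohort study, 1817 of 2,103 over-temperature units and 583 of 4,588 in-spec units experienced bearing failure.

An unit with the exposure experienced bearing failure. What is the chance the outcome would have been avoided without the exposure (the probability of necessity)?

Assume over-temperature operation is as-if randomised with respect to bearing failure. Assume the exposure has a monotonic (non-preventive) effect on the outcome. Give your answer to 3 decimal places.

PN ≈ 0.853

p₁ = P(outcome | exposed) = 1817/2103 = 0.864
p₀ = P(outcome | unexposed) = 583/4588 = 0.12707
Under exogeneity and monotonicity, PN = (p₁ − p₀) / p₁.
PN = (0.864 − 0.12707) / 0.864 = 0.73693 / 0.864 ≈ 0.8529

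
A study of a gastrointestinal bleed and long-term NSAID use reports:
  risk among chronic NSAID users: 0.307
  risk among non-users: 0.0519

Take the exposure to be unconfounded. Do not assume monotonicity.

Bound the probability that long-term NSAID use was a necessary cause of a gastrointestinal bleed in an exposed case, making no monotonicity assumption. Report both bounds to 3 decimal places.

Let p₁ = 0.307, p₀ = 0.0519.
Under exogeneity alone the bounds on PN are max{0,(p₁−p₀)/p₁} ≤ PN ≤ min{1,(1−p₀)/p₁}.
  lower = (p₁ − p₀)/p₁ = 0.2551 / 0.307 ≈ 0.8309
  upper = min{1, (1 − p₀)/p₁} = 0.9481 / 0.307 ≈ 3.0883 → capped at 1

0.831 ≤ PN ≤ 1.000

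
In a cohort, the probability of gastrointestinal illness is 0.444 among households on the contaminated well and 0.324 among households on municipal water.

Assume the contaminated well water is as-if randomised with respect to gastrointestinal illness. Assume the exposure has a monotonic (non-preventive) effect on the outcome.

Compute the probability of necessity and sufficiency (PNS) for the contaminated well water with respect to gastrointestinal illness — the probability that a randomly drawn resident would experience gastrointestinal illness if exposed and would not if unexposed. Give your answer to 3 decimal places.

PNS ≈ 0.120

Let p₁ = 0.444, p₀ = 0.324.
Under exogeneity and monotonicity, PNS = p₁ − p₀.
PNS = 0.444 − 0.324 = 0.12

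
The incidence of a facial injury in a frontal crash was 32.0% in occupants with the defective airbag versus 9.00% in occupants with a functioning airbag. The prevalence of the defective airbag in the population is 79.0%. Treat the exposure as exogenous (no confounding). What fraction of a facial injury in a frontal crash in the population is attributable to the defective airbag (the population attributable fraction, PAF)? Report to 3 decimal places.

p₁ = 0.32, p₀ = 0.09.
Overall risk P(Y=1) = π·p₁ + (1−π)·p₀ = 0.79×0.32 + 0.21×0.09 = 0.2717.
Under exogeneity, PAF = [P(Y=1) − p₀] / P(Y=1).
PAF = (0.2717 − 0.09) / 0.2717 ≈ 0.6688

PAF ≈ 0.669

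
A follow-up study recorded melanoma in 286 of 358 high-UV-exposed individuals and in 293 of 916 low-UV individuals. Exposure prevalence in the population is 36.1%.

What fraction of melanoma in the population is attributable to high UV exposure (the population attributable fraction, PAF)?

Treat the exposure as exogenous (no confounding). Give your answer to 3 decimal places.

p₁ = P(outcome | exposed) = 286/358 = 0.79888
p₀ = P(outcome | unexposed) = 293/916 = 0.31987
Overall risk P(Y=1) = π·p₁ + (1−π)·p₀ = 0.361×0.79888 + 0.639×0.31987 = 0.49279.
Under exogeneity, PAF = [P(Y=1) − p₀] / P(Y=1).
PAF = (0.49279 − 0.31987) / 0.49279 ≈ 0.3509

PAF ≈ 0.351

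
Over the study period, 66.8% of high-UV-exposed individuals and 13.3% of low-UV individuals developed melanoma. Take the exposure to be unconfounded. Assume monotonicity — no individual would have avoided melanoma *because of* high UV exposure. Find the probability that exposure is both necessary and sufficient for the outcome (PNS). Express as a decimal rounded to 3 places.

p₁ = 0.668, p₀ = 0.133.
Under exogeneity and monotonicity, PNS = p₁ − p₀.
PNS = 0.668 − 0.133 = 0.535

PNS ≈ 0.535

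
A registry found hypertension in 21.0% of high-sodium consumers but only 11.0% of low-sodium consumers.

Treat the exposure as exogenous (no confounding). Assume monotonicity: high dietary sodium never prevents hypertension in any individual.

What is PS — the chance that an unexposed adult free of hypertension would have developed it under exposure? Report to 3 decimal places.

p₁ = 0.21, p₀ = 0.11.
Under exogeneity and monotonicity, PS = (p₁ − p₀) / (1 − p₀).
PS = (0.21 − 0.11) / (1 − 0.11) = 0.1 / 0.89 ≈ 0.1124

PS ≈ 0.112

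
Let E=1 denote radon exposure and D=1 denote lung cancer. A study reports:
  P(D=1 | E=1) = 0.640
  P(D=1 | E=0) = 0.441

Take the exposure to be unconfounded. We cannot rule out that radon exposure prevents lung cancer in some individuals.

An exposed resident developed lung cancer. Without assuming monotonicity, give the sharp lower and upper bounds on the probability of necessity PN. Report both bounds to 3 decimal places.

Let p₁ = 0.64, p₀ = 0.441.
Under exogeneity alone the bounds on PN are max{0,(p₁−p₀)/p₁} ≤ PN ≤ min{1,(1−p₀)/p₁}.
  lower = (p₁ − p₀)/p₁ = 0.199 / 0.64 ≈ 0.3109
  upper = min{1, (1 − p₀)/p₁} = 0.559 / 0.64 ≈ 0.8734

0.311 ≤ PN ≤ 0.873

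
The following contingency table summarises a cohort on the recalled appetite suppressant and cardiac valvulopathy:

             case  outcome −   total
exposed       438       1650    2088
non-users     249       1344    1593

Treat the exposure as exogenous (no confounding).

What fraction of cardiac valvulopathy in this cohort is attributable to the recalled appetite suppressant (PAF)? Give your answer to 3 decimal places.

PAF ≈ 0.162

p₁ = P(outcome | exposed) = 438/2088 = 0.20977
p₀ = P(outcome | unexposed) = 249/1593 = 0.15631
Exposure prevalence π = 2088/3681 = 0.56724; overall risk P(Y=1) = 0.18663.
Under exogeneity, PAF = [P(Y=1) − p₀]/P(Y=1).
PAF = (0.18663 − 0.15631) / 0.18663 ≈ 0.1625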